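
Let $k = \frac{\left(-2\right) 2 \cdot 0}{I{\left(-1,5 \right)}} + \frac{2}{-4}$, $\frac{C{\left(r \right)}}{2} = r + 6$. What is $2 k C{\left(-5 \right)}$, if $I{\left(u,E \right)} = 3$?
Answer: $-2$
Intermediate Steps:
$C{\left(r \right)} = 12 + 2 r$ ($C{\left(r \right)} = 2 \left(r + 6\right) = 2 \left(6 + r\right) = 12 + 2 r$)
$k = - \frac{1}{2}$ ($k = \frac{\left(-2\right) 2 \cdot 0}{3} + \frac{2}{-4} = \left(-4\right) 0 \cdot \frac{1}{3} + 2 \left(- \frac{1}{4}\right) = 0 \cdot \frac{1}{3} - \frac{1}{2} = 0 - \frac{1}{2} = - \frac{1}{2} \approx -0.5$)
$2 k C{\left(-5 \right)} = 2 \left(- \frac{1}{2}\right) \left(12 + 2 \left(-5\right)\right) = - (12 - 10) = \left(-1\right) 2 = -2$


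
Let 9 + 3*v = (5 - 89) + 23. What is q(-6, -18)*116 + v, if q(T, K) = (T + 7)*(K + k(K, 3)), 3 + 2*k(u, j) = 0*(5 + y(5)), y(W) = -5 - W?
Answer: -6856/3 ≈ -2285.3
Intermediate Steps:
v = -70/3 (v = -3 + ((5 - 89) + 23)/3 = -3 + (-84 + 23)/3 = -3 + (⅓)*(-61) = -3 - 61/3 = -70/3 ≈ -23.333)
k(u, j) = -3/2 (k(u, j) = -3/2 + (0*(5 + (-5 - 1*5)))/2 = -3/2 + (0*(5 + (-5 - 5)))/2 = -3/2 + (0*(5 - 10))/2 = -3/2 + (0*(-5))/2 = -3/2 + (½)*0 = -3/2 + 0 = -3/2)
q(T, K) = (7 + T)*(-3/2 + K) (q(T, K) = (T + 7)*(K - 3/2) = (7 + T)*(-3/2 + K))
q(-6, -18)*116 + v = (-21/2 + 7*(-18) - 3/2*(-6) - 18*(-6))*116 - 70/3 = (-21/2 - 126 + 9 + 108)*116 - 70/3 = -39/2*116 - 70/3 = -2262 - 70/3 = -6856/3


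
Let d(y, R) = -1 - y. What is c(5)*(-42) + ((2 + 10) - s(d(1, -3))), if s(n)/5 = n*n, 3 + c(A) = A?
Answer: -92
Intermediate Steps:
c(A) = -3 + A
s(n) = 5*n**2 (s(n) = 5*(n*n) = 5*n**2)
c(5)*(-42) + ((2 + 10) - s(d(1, -3))) = (-3 + 5)*(-42) + ((2 + 10) - 5*(-1 - 1*1)**2) = 2*(-42) + (12 - 5*(-1 - 1)**2) = -84 + (12 - 5*(-2)**2) = -84 + (12 - 5*4) = -84 + (12 - 1*20) = -84 + (12 - 20) = -84 - 8 = -92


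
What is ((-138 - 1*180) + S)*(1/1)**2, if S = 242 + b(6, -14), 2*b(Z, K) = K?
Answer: -83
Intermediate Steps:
b(Z, K) = K/2
S = 235 (S = 242 + (1/2)*(-14) = 242 - 7 = 235)
((-138 - 1*180) + S)*(1/1)**2 = ((-138 - 1*180) + 235)*(1/1)**2 = ((-138 - 180) + 235)*1**2 = (-318 + 235)*1 = -83*1 = -83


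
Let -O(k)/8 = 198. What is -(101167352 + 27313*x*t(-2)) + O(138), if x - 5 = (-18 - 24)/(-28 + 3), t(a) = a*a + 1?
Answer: -510405951/5 ≈ -1.0208e+8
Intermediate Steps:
O(k) = -1584 (O(k) = -8*198 = -1584)
t(a) = 1 + a² (t(a) = a² + 1 = 1 + a²)
x = 167/25 (x = 5 + (-18 - 24)/(-28 + 3) = 5 - 42/(-25) = 5 - 42*(-1/25) = 5 + 42/25 = 167/25 ≈ 6.6800)
-(101167352 + 27313*x*t(-2)) + O(138) = -(101167352 + 4561271*(1 + (-2)²)/25) - 1584 = -(101167352 + 4561271*(1 + 4)/25) - 1584 = -(101167352 + 4561271/5) - 1584 = -27313/(1/(3756 + (167/5 - 52))) - 1584 = -27313/(1/(3756 - 93/5)) - 1584 = -27313/(1/(18687/5)) - 1584 = -27313/5/18687 - 1584 = -27313*18687/5 - 1584 = -510398031/5 - 1584 = -510405951/5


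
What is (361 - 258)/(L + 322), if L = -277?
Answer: 103/45 ≈ 2.2889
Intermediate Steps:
(361 - 258)/(L + 322) = (361 - 258)/(-277 + 322) = 103/45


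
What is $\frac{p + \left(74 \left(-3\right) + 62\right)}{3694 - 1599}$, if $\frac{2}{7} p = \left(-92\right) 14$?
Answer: $- \frac{4668}{2095} \approx -2.2282$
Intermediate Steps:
$p = -4508$ ($p = \frac{7 \left(\left(-92\right) 14\right)}{2} = \frac{7}{2} \left(-1288\right) = -4508$)
$\frac{p + \left(74 \left(-3\right) + 62\right)}{3694 - 1599} = \frac{-4508 + \left(74 \left(-3\right) + 62\right)}{3694 - 1599} = \frac{-4508 + \left(-222 + 62\right)}{2095} = \left(-4508 - 160\right) \frac{1}{2095} = \left(-4668\right) \frac{1}{2095} = - \frac{4668}{2095}$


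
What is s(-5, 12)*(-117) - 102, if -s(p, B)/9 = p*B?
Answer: -63282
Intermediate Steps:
s(p, B) = -9*B*p (s(p, B) = -9*p*B = -9*B*p)
s(-5, 12)*(-117) - 102 = -9*12*(-5)*(-117) - 102 = 540*(-117) - 102 = -63180 - 102 = -63282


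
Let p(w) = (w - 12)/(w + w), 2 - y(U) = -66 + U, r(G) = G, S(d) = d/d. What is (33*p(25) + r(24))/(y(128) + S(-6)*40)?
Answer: -1629/1000 ≈ -1.6290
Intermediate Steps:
S(d) = 1
y(U) = 68 - U (y(U) = 2 - (-66 + U) = 2 + (66 - U) = 68 - U)
p(w) = (-12 + w)/(2*w) (p(w) = (-12 + w)/((2*w)) = (-12 + w)*(1/(2*w)) = (-12 + w)/(2*w))
(33*p(25) + r(24))/(y(128) + S(-6)*40) = (33*((½)*(-12 + 25)/25) + 24)/((68 - 1*128) + 1*40) = (33*((½)*(1/25)*13) + 24)/((68 - 128) + 40) = (33*(13/50) + 24)/(-60 + 40) = (429/50 + 24)/(-20) = (1629/50)*(-1/20) = -1629/1000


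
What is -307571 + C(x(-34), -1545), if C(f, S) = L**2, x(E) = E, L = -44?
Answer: -305635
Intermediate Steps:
C(f, S) = 1936 (C(f, S) = (-44)**2 = 1936)
-307571 + C(x(-34), -1545) = -307571 + 1936 = -305635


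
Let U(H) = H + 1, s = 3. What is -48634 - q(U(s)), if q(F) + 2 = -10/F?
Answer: -97259/2 ≈ -48630.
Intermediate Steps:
U(H) = 1 + H
q(F) = -2 - 10/F
-48634 - q(U(s)) = -48634 - (-2 - 10/(1 + 3)) = -48634 - (-2 - 10/4) = -48634 - (-2 - 10*¼) = -48634 - (-2 - 5/2) = -48634 - 1*(-9/2) = -48634 + 9/2 = -97259/2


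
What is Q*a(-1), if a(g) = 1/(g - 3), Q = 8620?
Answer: -2155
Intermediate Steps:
a(g) = 1/(-3 + g)
Q*a(-1) = 8620/(-3 - 1) = 8620/(-4) = 8620*(-1/4) = -2155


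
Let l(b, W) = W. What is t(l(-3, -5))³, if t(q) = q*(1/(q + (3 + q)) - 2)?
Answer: 421875/343 ≈ 1230.0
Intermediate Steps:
t(q) = q*(-2 + 1/(3 + 2*q)) (t(q) = q*(1/(3 + 2*q) - 2) = q*(-2 + 1/(3 + 2*q)))
t(l(-3, -5))³ = (-1*(-5)*(5 + 4*(-5))/(3 + 2*(-5)))³ = (-1*(-5)*(5 - 20)/(3 - 10))³ = (-1*(-5)*(-15)/(-7))³ = (-1*(-5)*(-⅐)*(-15))³ = (75/7)³ = 421875/343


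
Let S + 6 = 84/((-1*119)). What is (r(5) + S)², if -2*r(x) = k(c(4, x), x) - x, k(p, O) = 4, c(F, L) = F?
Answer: 44521/1156 ≈ 38.513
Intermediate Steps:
S = -114/17 (S = -6 + 84/((-1*119)) = -6 + 84/(-119) = -6 + 84*(-1/119) = -6 - 12/17 = -114/17 ≈ -6.7059)
r(x) = -2 + x/2 (r(x) = -(4 - x)/2 = -2 + x/2)
(r(5) + S)² = ((-2 + (½)*5) - 114/17)² = ((-2 + 5/2) - 114/17)² = (½ - 114/17)² = (-211/34)² = 44521/1156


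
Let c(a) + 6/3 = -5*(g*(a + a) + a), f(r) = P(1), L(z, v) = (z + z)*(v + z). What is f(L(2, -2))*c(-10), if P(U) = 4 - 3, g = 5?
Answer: 548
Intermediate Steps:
L(z, v) = 2*z*(v + z) (L(z, v) = (2*z)*(v + z) = 2*z*(v + z))
P(U) = 1
f(r) = 1
c(a) = -2 - 55*a (c(a) = -2 - 5*(5*(a + a) + a) = -2 - 5*(5*(2*a) + a) = -2 - 5*(10*a + a) = -2 - 55*a)
f(L(2, -2))*c(-10) = 1*(-2 - 55*(-10)) = 1*(-2 + 550) = 1*548 = 548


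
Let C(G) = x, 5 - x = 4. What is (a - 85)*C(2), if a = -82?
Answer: -167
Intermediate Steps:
x = 1 (x = 5 - 1*4 = 5 - 4 = 1)
C(G) = 1
(a - 85)*C(2) = (-82 - 85)*1 = -167*1 = -167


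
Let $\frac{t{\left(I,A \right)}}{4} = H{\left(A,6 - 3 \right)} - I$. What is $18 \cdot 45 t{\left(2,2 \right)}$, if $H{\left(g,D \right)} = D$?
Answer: $3240$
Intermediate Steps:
$t{\left(I,A \right)} = 12 - 4 I$ ($t{\left(I,A \right)} = 4 \left(\left(6 - 3\right) - I\right) = 4 \left(3 - I\right) = 12 - 4 I$)
$18 \cdot 45 t{\left(2,2 \right)} = 18 \cdot 45 \left(12 - 8\right) = 810 \left(12 - 8\right) = 810 \cdot 4 = 3240$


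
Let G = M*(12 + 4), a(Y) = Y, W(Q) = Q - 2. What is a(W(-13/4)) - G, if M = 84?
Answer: -5397/4 ≈ -1349.3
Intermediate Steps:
W(Q) = -2 + Q
G = 1344 (G = 84*(12 + 4) = 84*16 = 1344)
a(W(-13/4)) - G = (-2 - 13/4) - 1*1344 = (-2 - 13*1/4) - 1344 = (-2 - 13/4) - 1344 = -21/4 - 1344 = -5397/4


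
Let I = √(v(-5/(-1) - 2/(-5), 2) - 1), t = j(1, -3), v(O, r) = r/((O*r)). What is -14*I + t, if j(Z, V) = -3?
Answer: -3 - 14*I*√66/9 ≈ -3.0 - 12.637*I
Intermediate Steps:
v(O, r) = 1/O (v(O, r) = r*(1/(O*r)) = 1/O)
t = -3
I = I*√66/9 (I = √(1/(-5/(-1) - 2/(-5)) - 1) = √(1/(-5*(-1) - 2*(-⅕)) - 1) = √(1/(5 + ⅖) - 1) = √(1/(27/5) - 1) = √(5/27 - 1) = √(-22/27) = I*√66/9 ≈ 0.90267*I)
-14*I + t = -14*I*√66/9 - 3 = -3 - 14*I*√66/9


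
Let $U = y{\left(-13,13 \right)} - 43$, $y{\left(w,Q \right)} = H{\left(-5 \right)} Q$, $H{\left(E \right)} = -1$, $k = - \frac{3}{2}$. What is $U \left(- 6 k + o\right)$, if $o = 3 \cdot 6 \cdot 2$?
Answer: $-2520$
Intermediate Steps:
$k = - \frac{3}{2}$ ($k = \left(-3\right) \frac{1}{2} = - \frac{3}{2} \approx -1.5$)
$o = 36$ ($o = 18 \cdot 2 = 36$)
$y{\left(w,Q \right)} = - Q$
$U = -56$ ($U = \left(-1\right) 13 - 43 = -13 - 43 = -56$)
$U \left(- 6 k + o\right) = - 56 \left(\left(-6\right) \left(- \frac{3}{2}\right) + 36\right) = - 56 \left(9 + 36\right) = \left(-56\right) 45 = -2520$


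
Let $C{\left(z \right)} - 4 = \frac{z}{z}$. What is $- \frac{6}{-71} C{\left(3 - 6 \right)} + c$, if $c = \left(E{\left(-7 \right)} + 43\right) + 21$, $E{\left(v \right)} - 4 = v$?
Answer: $\frac{4361}{71} \approx 61.423$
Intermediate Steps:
$E{\left(v \right)} = 4 + v$
$C{\left(z \right)} = 5$ ($C{\left(z \right)} = 4 + \frac{z}{z} = 4 + 1 = 5$)
$c = 61$ ($c = \left(\left(4 - 7\right) + 43\right) + 21 = \left(-3 + 43\right) + 21 = 40 + 21 = 61$)
$- \frac{6}{-71} C{\left(3 - 6 \right)} + c = - \frac{6}{-71} \cdot 5 + 61 = \left(-6\right) \left(- \frac{1}{71}\right) 5 + 61 = \frac{6}{71} \cdot 5 + 61 = \frac{30}{71} + 61 = \frac{4361}{71}$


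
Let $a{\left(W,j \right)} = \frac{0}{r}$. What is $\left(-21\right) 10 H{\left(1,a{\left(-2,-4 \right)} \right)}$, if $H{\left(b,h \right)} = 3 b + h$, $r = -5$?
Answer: $-630$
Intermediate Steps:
$a{\left(W,j \right)} = 0$ ($a{\left(W,j \right)} = \frac{0}{-5} = 0 \left(- \frac{1}{5}\right) = 0$)
$H{\left(b,h \right)} = h + 3 b$
$\left(-21\right) 10 H{\left(1,a{\left(-2,-4 \right)} \right)} = \left(-21\right) 10 \left(0 + 3 \cdot 1\right) = - 210 \left(0 + 3\right) = \left(-210\right) 3 = -630$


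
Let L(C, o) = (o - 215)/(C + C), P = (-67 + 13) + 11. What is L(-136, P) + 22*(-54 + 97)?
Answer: 128785/136 ≈ 946.95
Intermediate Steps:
P = -43 (P = -54 + 11 = -43)
L(C, o) = (-215 + o)/(2*C) (L(C, o) = (-215 + o)/((2*C)) = (-215 + o)*(1/(2*C)) = (-215 + o)/(2*C))
L(-136, P) + 22*(-54 + 97) = (1/2)*(-215 - 43)/(-136) + 22*(-54 + 97) = (1/2)*(-1/136)*(-258) + 22*43 = 129/136 + 946 = 128785/136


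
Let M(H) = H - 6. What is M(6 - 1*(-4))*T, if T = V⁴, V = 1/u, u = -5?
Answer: 4/625 ≈ 0.0064000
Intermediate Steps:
M(H) = -6 + H
V = -⅕ (V = 1/(-5) = -⅕ ≈ -0.20000)
T = 1/625 (T = (-⅕)⁴ = 1/625 ≈ 0.0016000)
M(6 - 1*(-4))*T = (-6 + (6 - 1*(-4)))*(1/625) = (-6 + (6 + 4))*(1/625) = (-6 + 10)*(1/625) = 4*(1/625) = 4/625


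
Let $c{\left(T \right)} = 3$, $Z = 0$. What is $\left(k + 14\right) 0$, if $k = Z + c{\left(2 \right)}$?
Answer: $0$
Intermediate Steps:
$k = 3$ ($k = 0 + 3 = 3$)
$\left(k + 14\right) 0 = \left(3 + 14\right) 0 = 17 \cdot 0 = 0$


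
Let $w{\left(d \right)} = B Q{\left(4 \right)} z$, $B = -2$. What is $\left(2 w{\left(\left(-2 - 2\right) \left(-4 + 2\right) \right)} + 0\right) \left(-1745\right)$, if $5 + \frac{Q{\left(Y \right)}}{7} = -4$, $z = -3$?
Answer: $1319220$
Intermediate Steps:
$Q{\left(Y \right)} = -63$ ($Q{\left(Y \right)} = -35 + 7 \left(-4\right) = -35 - 28 = -63$)
$w{\left(d \right)} = -378$ ($w{\left(d \right)} = \left(-2\right) \left(-63\right) \left(-3\right) = 126 \left(-3\right) = -378$)
$\left(2 w{\left(\left(-2 - 2\right) \left(-4 + 2\right) \right)} + 0\right) \left(-1745\right) = \left(2 \left(-378\right) + 0\right) \left(-1745\right) = \left(-756 + 0\right) \left(-1745\right) = \left(-756\right) \left(-1745\right) = 1319220$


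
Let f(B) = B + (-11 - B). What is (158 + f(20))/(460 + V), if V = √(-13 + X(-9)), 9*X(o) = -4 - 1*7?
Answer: 152145/476132 - 441*I*√2/238066 ≈ 0.31954 - 0.0026197*I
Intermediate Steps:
X(o) = -11/9 (X(o) = (-4 - 1*7)/9 = (-4 - 7)/9 = (⅑)*(-11) = -11/9)
f(B) = -11
V = 8*I*√2/3 (V = √(-13 - 11/9) = √(-128/9) = 8*I*√2/3 ≈ 3.7712*I)
(158 + f(20))/(460 + V) = (158 - 11)/(460 + 8*I*√2/3) = 147/(460 + 8*I*√2/3)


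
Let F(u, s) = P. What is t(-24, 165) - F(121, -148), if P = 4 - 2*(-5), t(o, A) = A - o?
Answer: 175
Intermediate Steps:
P = 14 (P = 4 + 10 = 14)
F(u, s) = 14
t(-24, 165) - F(121, -148) = (165 - 1*(-24)) - 1*14 = (165 + 24) - 14 = 189 - 14 = 175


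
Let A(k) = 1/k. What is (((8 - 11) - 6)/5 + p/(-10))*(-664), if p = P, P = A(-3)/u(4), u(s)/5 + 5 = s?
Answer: 89972/75 ≈ 1199.6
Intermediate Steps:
u(s) = -25 + 5*s
P = 1/15 (P = 1/((-3)*(-25 + 5*4)) = -1/(3*(-25 + 20)) = -⅓/(-5) = -⅓*(-⅕) = 1/15 ≈ 0.066667)
p = 1/15 ≈ 0.066667
(((8 - 11) - 6)/5 + p/(-10))*(-664) = (((8 - 11) - 6)/5 + (1/15)/(-10))*(-664) = ((-3 - 6)*(⅕) + (1/15)*(-⅒))*(-664) = (-9*⅕ - 1/150)*(-664) = (-9/5 - 1/150)*(-664) = -271/150*(-664) = 89972/75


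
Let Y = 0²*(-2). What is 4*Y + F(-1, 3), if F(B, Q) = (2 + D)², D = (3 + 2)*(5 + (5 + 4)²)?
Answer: 186624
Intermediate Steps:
D = 430 (D = 5*(5 + 9²) = 5*(5 + 81) = 5*86 = 430)
F(B, Q) = 186624 (F(B, Q) = (2 + 430)² = 432² = 186624)
Y = 0 (Y = 0*(-2) = 0)
4*Y + F(-1, 3) = 4*0 + 186624 = 0 + 186624 = 186624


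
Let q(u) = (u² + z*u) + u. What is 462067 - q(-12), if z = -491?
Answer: 456043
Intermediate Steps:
q(u) = u² - 490*u (q(u) = (u² - 491*u) + u = u² - 490*u)
462067 - q(-12) = 462067 - (-12)*(-490 - 12) = 462067 - (-12)*(-502) = 462067 - 1*6024 = 462067 - 6024 = 456043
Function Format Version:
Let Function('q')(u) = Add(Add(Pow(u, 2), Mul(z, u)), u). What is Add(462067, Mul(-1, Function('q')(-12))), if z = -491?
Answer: 456043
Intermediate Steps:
Function('q')(u) = Add(Pow(u, 2), Mul(-490, u)) (Function('q')(u) = Add(Add(Pow(u, 2), Mul(-491, u)), u) = Add(Pow(u, 2), Mul(-490, u)))
Add(462067, Mul(-1, Function('q')(-12))) = Add(462067, Mul(-1, Mul(-12, Add(-490, -12)))) = Add(462067, Mul(-1, Mul(-12, -502))) = Add(462067, Mul(-1, 6024)) = Add(462067, -6024) = 456043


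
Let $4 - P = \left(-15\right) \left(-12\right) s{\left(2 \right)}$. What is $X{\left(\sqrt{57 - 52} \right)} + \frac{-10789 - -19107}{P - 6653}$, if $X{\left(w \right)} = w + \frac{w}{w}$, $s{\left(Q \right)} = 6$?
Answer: $- \frac{589}{7729} + \sqrt{5} \approx 2.1599$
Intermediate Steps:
$X{\left(w \right)} = 1 + w$ ($X{\left(w \right)} = w + 1 = 1 + w$)
$P = -1076$ ($P = 4 - \left(-15\right) \left(-12\right) 6 = 4 - 180 \cdot 6 = 4 - 1080 = -1076$)
$X{\left(\sqrt{57 - 52} \right)} + \frac{-10789 - -19107}{P - 6653} = \left(1 + \sqrt{57 - 52}\right) + \frac{-10789 - -19107}{-1076 - 6653} = \left(1 + \sqrt{5}\right) + \frac{-10789 + 19107}{-7729} = \left(1 + \sqrt{5}\right) + 8318 \left(- \frac{1}{7729}\right) = \left(1 + \sqrt{5}\right) - \frac{8318}{7729} = - \frac{589}{7729} + \sqrt{5}$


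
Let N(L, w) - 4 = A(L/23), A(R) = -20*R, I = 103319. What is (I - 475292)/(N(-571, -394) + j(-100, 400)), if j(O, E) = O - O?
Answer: -8555379/11512 ≈ -743.17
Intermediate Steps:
j(O, E) = 0
N(L, w) = 4 - 20*L/23
(I - 475292)/(N(-571, -394) + j(-100, 400)) = (103319 - 475292)/((4 - 20/23*(-571)) + 0) = -371973/((4 + 11420/23) + 0) = -371973/(11512/23 + 0) = -371973/11512/23 = -371973*23/11512 = -8555379/11512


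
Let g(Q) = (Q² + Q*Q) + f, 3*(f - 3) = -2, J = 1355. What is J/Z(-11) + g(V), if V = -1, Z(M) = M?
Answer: -3922/33 ≈ -118.85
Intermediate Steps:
f = 7/3 (f = 3 + (⅓)*(-2) = 3 - ⅔ = 7/3 ≈ 2.3333)
g(Q) = 7/3 + 2*Q² (g(Q) = (Q² + Q*Q) + 7/3 = (Q² + Q²) + 7/3 = 2*Q² + 7/3 = 7/3 + 2*Q²)
J/Z(-11) + g(V) = 1355/(-11) + (7/3 + 2*(-1)²) = 1355*(-1/11) + (7/3 + 2*1) = -1355/11 + (7/3 + 2) = -1355/11 + 13/3 = -3922/33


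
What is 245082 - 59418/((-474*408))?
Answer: 2633164309/10744 ≈ 2.4508e+5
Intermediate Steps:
245082 - 59418/((-474*408)) = 245082 - 59418/(-193392) = 245082 - 59418*(-1/193392) = 245082 + 3301/10744 = 2633164309/10744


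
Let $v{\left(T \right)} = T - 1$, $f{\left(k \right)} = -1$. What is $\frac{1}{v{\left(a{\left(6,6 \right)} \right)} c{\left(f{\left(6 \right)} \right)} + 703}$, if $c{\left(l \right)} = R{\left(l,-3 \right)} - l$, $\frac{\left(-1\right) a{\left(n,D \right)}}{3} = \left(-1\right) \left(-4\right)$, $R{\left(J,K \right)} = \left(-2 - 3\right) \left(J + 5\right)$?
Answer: $\frac{1}{950} \approx 0.0010526$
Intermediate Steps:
$R{\left(J,K \right)} = -25 - 5 J$ ($R{\left(J,K \right)} = - 5 \left(5 + J\right) = -25 - 5 J$)
$a{\left(n,D \right)} = -12$ ($a{\left(n,D \right)} = - 3 \left(\left(-1\right) \left(-4\right)\right) = \left(-3\right) 4 = -12$)
$c{\left(l \right)} = -25 - 6 l$ ($c{\left(l \right)} = \left(-25 - 5 l\right) - l = -25 - 6 l$)
$v{\left(T \right)} = -1 + T$
$\frac{1}{v{\left(a{\left(6,6 \right)} \right)} c{\left(f{\left(6 \right)} \right)} + 703} = \frac{1}{\left(-1 - 12\right) \left(-25 - -6\right) + 703} = \frac{1}{- 13 \left(-25 + 6\right) + 703} = \frac{1}{\left(-13\right) \left(-19\right) + 703} = \frac{1}{247 + 703} = \frac{1}{950}$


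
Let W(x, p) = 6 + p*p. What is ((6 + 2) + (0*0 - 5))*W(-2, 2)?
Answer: 30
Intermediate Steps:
W(x, p) = 6 + p²
((6 + 2) + (0*0 - 5))*W(-2, 2) = ((6 + 2) + (0*0 - 5))*(6 + 2²) = (8 + (0 - 5))*(6 + 4) = (8 - 5)*10 = 3*10 = 30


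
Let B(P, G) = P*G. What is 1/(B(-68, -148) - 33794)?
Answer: -1/23730 ≈ -4.2141e-5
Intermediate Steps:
B(P, G) = G*P
1/(B(-68, -148) - 33794) = 1/(-148*(-68) - 33794) = 1/(10064 - 33794) = 1/(-23730) = -1/23730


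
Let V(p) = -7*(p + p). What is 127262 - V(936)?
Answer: 140366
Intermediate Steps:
V(p) = -14*p
127262 - V(936) = 127262 - (-14)*936 = 127262 - 1*(-13104) = 127262 + 13104 = 140366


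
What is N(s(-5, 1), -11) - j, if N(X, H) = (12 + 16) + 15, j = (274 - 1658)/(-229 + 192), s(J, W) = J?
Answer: 207/37 ≈ 5.5946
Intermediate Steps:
j = 1384/37 (j = -1384/(-37) = -1384*(-1/37) = 1384/37 ≈ 37.405)
N(X, H) = 43 (N(X, H) = 28 + 15 = 43)
N(s(-5, 1), -11) - j = 43 - 1*1384/37 = 43 - 1384/37 = 207/37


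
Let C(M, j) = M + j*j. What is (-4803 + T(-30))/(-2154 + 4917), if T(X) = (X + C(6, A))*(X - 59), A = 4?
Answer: -4091/2763 ≈ -1.4806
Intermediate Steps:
C(M, j) = M + j**2
T(X) = (-59 + X)*(22 + X) (T(X) = (X + (6 + 4**2))*(X - 59) = (X + (6 + 16))*(-59 + X) = (X + 22)*(-59 + X) = (22 + X)*(-59 + X) = (-59 + X)*(22 + X))
(-4803 + T(-30))/(-2154 + 4917) = (-4803 + (-1298 + (-30)**2 - 37*(-30)))/(-2154 + 4917) = (-4803 + (-1298 + 900 + 1110))/2763 = (-4803 + 712)*(1/2763) = -4091*1/2763 = -4091/2763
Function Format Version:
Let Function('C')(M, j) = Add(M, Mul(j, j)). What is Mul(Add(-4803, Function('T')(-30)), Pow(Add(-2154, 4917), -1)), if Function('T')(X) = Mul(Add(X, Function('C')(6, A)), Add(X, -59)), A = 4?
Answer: Rational(-4091, 2763) ≈ -1.4806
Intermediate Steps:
Function('C')(M, j) = Add(M, Pow(j, 2))
Function('T')(X) = Mul(Add(-59, X), Add(22, X)) (Function('T')(X) = Mul(Add(X, Add(6, Pow(4, 2))), Add(X, -59)) = Mul(Add(X, Add(6, 16)), Add(-59, X)) = Mul(Add(X, 22), Add(-59, X)) = Mul(Add(22, X), Add(-59, X)) = Mul(Add(-59, X), Add(22, X)))
Mul(Add(-4803, Function('T')(-30)), Pow(Add(-2154, 4917), -1)) = Mul(Add(-4803, Add(-1298, Pow(-30, 2), Mul(-37, -30))), Pow(Add(-2154, 4917), -1)) = Mul(Add(-4803, Add(-1298, 900, 1110)), Pow(2763, -1)) = Mul(Add(-4803, 712), Rational(1, 2763)) = Mul(-4091, Rational(1, 2763)) = Rational(-4091, 2763)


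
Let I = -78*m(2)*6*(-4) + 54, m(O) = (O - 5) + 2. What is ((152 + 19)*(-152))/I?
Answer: 1444/101 ≈ 14.297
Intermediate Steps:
m(O) = -3 + O (m(O) = (-5 + O) + 2 = -3 + O)
I = -1818 (I = -78*(-3 + 2)*6*(-4) + 54 = -78*(-1*6)*(-4) + 54 = -(-468)*(-4) + 54 = -78*24 + 54 = -1872 + 54 = -1818)
((152 + 19)*(-152))/I = ((152 + 19)*(-152))/(-1818) = (171*(-152))*(-1/1818) = -25992*(-1/1818) = 1444/101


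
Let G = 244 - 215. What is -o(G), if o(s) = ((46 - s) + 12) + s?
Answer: -58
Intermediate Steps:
G = 29
o(s) = 58 (o(s) = (58 - s) + s = 58)
-o(G) = -1*58 = -58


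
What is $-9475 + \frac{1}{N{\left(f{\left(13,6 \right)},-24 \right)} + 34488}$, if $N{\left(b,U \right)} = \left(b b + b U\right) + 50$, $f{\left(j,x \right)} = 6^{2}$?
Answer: $- \frac{331340749}{34970} \approx -9475.0$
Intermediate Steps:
$f{\left(j,x \right)} = 36$
$N{\left(b,U \right)} = 50 + b^{2} + U b$ ($N{\left(b,U \right)} = \left(b^{2} + U b\right) + 50 = 50 + b^{2} + U b$)
$-9475 + \frac{1}{N{\left(f{\left(13,6 \right)},-24 \right)} + 34488} = -9475 + \frac{1}{\left(50 + 36^{2} - 864\right) + 34488} = -9475 + \frac{1}{\left(50 + 1296 - 864\right) + 34488} = -9475 + \frac{1}{482 + 34488} = -9475 + \frac{1}{34970} = - \frac{331340749}{34970}$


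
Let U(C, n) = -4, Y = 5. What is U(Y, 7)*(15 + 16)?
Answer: -124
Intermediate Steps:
U(Y, 7)*(15 + 16) = -4*(15 + 16) = -4*31 = -124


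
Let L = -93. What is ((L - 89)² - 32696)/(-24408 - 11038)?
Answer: -214/17723 ≈ -0.012075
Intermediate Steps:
((L - 89)² - 32696)/(-24408 - 11038) = ((-93 - 89)² - 32696)/(-24408 - 11038) = ((-182)² - 32696)/(-35446) = (33124 - 32696)*(-1/35446) = 428*(-1/35446) = -214/17723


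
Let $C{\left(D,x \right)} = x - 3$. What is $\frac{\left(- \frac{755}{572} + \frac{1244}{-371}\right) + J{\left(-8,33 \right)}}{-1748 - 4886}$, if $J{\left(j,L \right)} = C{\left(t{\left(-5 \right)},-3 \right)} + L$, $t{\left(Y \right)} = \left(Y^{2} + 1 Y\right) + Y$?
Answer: $- \frac{4738051}{1407814408} \approx -0.0033655$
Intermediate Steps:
$t{\left(Y \right)} = Y^{2} + 2 Y$ ($t{\left(Y \right)} = \left(Y^{2} + Y\right) + Y = \left(Y + Y^{2}\right) + Y = Y^{2} + 2 Y$)
$C{\left(D,x \right)} = -3 + x$
$J{\left(j,L \right)} = -6 + L$ ($J{\left(j,L \right)} = \left(-3 - 3\right) + L = -6 + L$)
$\frac{\left(- \frac{755}{572} + \frac{1244}{-371}\right) + J{\left(-8,33 \right)}}{-1748 - 4886} = \frac{\left(- \frac{755}{572} + \frac{1244}{-371}\right) + \left(-6 + 33\right)}{-1748 - 4886} = \frac{\left(\left(-755\right) \frac{1}{572} + 1244 \left(- \frac{1}{371}\right)\right) + 27}{-6634} = \left(\left(- \frac{755}{572} - \frac{1244}{371}\right) + 27\right) \left(- \frac{1}{6634}\right) = \left(- \frac{991673}{212212} + 27\right) \left(- \frac{1}{6634}\right) = \frac{4738051}{212212} \left(- \frac{1}{6634}\right) = - \frac{4738051}{1407814408}$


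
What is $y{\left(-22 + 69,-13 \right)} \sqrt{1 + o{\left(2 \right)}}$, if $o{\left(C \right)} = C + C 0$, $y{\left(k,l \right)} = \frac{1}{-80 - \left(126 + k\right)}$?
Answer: $- \frac{\sqrt{3}}{253} \approx -0.006846$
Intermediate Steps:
$y{\left(k,l \right)} = \frac{1}{-206 - k}$
$o{\left(C \right)} = C$ ($o{\left(C \right)} = C + 0 = C$)
$y{\left(-22 + 69,-13 \right)} \sqrt{1 + o{\left(2 \right)}} = - \frac{1}{206 + \left(-22 + 69\right)} \sqrt{1 + 2} = - \frac{1}{206 + 47} \sqrt{3} = - \frac{1}{253} \sqrt{3} = \left(-1\right) \frac{1}{253} \sqrt{3} = - \frac{\sqrt{3}}{253}$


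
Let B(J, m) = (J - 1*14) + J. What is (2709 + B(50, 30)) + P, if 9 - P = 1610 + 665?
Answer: 529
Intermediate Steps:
B(J, m) = -14 + 2*J (B(J, m) = (J - 14) + J = (-14 + J) + J = -14 + 2*J)
P = -2266 (P = 9 - (1610 + 665) = 9 - 1*2275 = 9 - 2275 = -2266)
(2709 + B(50, 30)) + P = (2709 + (-14 + 2*50)) - 2266 = (2709 + (-14 + 100)) - 2266 = (2709 + 86) - 2266 = 2795 - 2266 = 529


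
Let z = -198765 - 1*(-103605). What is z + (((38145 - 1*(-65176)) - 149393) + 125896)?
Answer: -15336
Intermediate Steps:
z = -95160 (z = -198765 + 103605 = -95160)
z + (((38145 - 1*(-65176)) - 149393) + 125896) = -95160 + (((38145 - 1*(-65176)) - 149393) + 125896) = -95160 + (((38145 + 65176) - 149393) + 125896) = -95160 + ((103321 - 149393) + 125896) = -95160 + (-46072 + 125896) = -95160 + 79824 = -15336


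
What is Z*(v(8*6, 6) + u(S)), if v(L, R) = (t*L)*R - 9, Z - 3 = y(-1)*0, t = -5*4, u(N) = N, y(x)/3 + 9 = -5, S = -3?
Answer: -17316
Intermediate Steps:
y(x) = -42 (y(x) = -27 + 3*(-5) = -27 - 15 = -42)
t = -20
Z = 3 (Z = 3 - 42*0 = 3 + 0 = 3)
v(L, R) = -9 - 20*L*R (v(L, R) = (-20*L)*R - 9 = -20*L*R - 9 = -9 - 20*L*R)
Z*(v(8*6, 6) + u(S)) = 3*((-9 - 20*8*6*6) - 3) = 3*((-9 - 20*48*6) - 3) = 3*((-9 - 5760) - 3) = 3*(-5769 - 3) = 3*(-5772) = -17316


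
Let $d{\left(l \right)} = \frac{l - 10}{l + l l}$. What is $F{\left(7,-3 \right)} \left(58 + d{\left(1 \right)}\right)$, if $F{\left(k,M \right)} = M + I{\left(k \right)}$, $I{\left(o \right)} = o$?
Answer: $214$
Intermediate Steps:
$F{\left(k,M \right)} = M + k$
$d{\left(l \right)} = \frac{-10 + l}{l + l^{2}}$
$F{\left(7,-3 \right)} \left(58 + d{\left(1 \right)}\right) = \left(-3 + 7\right) \left(58 + \frac{-10 + 1}{1 \left(1 + 1\right)}\right) = 4 \left(58 + 1 \cdot \frac{1}{2} \left(-9\right)\right) = 4 \left(58 - \frac{9}{2}\right) = 4 \cdot \frac{107}{2} = 214$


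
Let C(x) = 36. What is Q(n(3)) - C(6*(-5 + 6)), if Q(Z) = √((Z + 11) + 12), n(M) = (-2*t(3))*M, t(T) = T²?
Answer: -36 + I*√31 ≈ -36.0 + 5.5678*I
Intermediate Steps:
n(M) = -18*M (n(M) = (-2*3²)*M = (-2*9)*M = -18*M)
Q(Z) = √(23 + Z) (Q(Z) = √((11 + Z) + 12) = √(23 + Z))
Q(n(3)) - C(6*(-5 + 6)) = √(23 - 18*3) - 1*36 = √(23 - 54) - 36 = √(-31) - 36 = I*√31 - 36 = -36 + I*√31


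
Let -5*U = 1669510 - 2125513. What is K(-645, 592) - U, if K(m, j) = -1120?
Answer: -461603/5 ≈ -92321.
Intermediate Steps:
U = 456003/5 (U = -(1669510 - 2125513)/5 = -⅕*(-456003) = 456003/5 ≈ 91201.)
K(-645, 592) - U = -1120 - 1*456003/5 = -1120 - 456003/5 = -461603/5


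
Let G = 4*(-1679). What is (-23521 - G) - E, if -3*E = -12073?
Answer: -62488/3 ≈ -20829.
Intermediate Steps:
E = 12073/3 (E = -1/3*(-12073) = 12073/3 ≈ 4024.3)
G = -6716
(-23521 - G) - E = (-23521 - 1*(-6716)) - 1*12073/3 = (-23521 + 6716) - 12073/3 = -16805 - 12073/3 = -62488/3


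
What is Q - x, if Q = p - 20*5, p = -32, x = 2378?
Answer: -2510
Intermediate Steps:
Q = -132 (Q = -32 - 20*5 = -32 - 100 = -132)
Q - x = -132 - 1*2378 = -132 - 2378 = -2510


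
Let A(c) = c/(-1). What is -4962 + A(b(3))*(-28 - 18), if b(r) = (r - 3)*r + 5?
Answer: -4732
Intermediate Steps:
b(r) = 5 + r*(-3 + r) (b(r) = (-3 + r)*r + 5 = r*(-3 + r) + 5 = 5 + r*(-3 + r))
A(c) = -c (A(c) = c*(-1) = -c)
-4962 + A(b(3))*(-28 - 18) = -4962 + (-(5 + 3² - 3*3))*(-28 - 18) = -4962 - (5 + 9 - 9)*(-46) = -4962 - 1*5*(-46) = -4962 - 5*(-46) = -4962 + 230 = -4732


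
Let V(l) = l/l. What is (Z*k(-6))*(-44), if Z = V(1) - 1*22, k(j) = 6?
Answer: 5544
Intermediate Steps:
V(l) = 1
Z = -21 (Z = 1 - 1*22 = 1 - 22 = -21)
(Z*k(-6))*(-44) = -21*6*(-44) = -126*(-44) = 5544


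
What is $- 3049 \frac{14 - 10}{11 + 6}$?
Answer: $- \frac{12196}{17} \approx -717.41$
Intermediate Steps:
$- 3049 \frac{14 - 10}{11 + 6} = - 3049 \cdot \frac{4}{17} = - 3049 \cdot 4 \cdot \frac{1}{17} = \left(-3049\right) \frac{4}{17} = - \frac{12196}{17}$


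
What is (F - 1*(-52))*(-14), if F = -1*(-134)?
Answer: -2604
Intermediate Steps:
F = 134
(F - 1*(-52))*(-14) = (134 - 1*(-52))*(-14) = (134 + 52)*(-14) = 186*(-14) = -2604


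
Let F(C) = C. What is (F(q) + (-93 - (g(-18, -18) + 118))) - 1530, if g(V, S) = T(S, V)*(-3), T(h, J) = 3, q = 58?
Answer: -1674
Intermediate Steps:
g(V, S) = -9 (g(V, S) = 3*(-3) = -9)
(F(q) + (-93 - (g(-18, -18) + 118))) - 1530 = (58 + (-93 - (-9 + 118))) - 1530 = (58 + (-93 - 1*109)) - 1530 = (58 + (-93 - 109)) - 1530 = (58 - 202) - 1530 = -144 - 1530 = -1674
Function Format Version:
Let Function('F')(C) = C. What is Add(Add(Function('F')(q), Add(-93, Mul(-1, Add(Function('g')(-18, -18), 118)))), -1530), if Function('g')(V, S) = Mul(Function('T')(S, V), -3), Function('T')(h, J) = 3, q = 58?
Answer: -1674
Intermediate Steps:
Function('g')(V, S) = -9 (Function('g')(V, S) = Mul(3, -3) = -9)
Add(Add(Function('F')(q), Add(-93, Mul(-1, Add(Function('g')(-18, -18), 118)))), -1530) = Add(Add(58, Add(-93, Mul(-1, Add(-9, 118)))), -1530) = Add(Add(58, Add(-93, Mul(-1, 109))), -1530) = Add(Add(58, Add(-93, -109)), -1530) = Add(Add(58, -202), -1530) = Add(-144, -1530) = -1674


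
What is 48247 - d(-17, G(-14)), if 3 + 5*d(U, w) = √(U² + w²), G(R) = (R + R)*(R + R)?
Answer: 241238/5 - √614945/5 ≈ 48091.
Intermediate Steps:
G(R) = 4*R² (G(R) = (2*R)*(2*R) = 4*R²)
d(U, w) = -⅗ + √(U² + w²)/5
48247 - d(-17, G(-14)) = 48247 - (-⅗ + √((-17)² + (4*(-14)²)²)/5) = 48247 - (-⅗ + √(289 + (4*196)²)/5) = 48247 - (-⅗ + √(289 + 784²)/5) = 48247 - (-⅗ + √(289 + 614656)/5) = 48247 - (-⅗ + √614945/5) = 48247 + (⅗ - √614945/5) = 241238/5 - √614945/5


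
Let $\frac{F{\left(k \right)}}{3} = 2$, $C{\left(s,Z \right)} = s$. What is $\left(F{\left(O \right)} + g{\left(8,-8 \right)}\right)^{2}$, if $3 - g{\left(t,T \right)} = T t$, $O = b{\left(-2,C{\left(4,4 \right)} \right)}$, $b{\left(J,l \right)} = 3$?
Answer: $5329$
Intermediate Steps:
$O = 3$
$g{\left(t,T \right)} = 3 - T t$
$F{\left(k \right)} = 6$ ($F{\left(k \right)} = 3 \cdot 2 = 6$)
$\left(F{\left(O \right)} + g{\left(8,-8 \right)}\right)^{2} = \left(6 - \left(-3 - 64\right)\right)^{2} = \left(6 + \left(3 + 64\right)\right)^{2} = \left(6 + 67\right)^{2} = 73^{2} = 5329$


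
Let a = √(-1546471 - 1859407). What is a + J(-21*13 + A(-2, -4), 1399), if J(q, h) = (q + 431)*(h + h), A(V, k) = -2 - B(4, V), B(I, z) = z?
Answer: 442084 + I*√3405878 ≈ 4.4208e+5 + 1845.5*I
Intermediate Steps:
a = I*√3405878 (a = √(-3405878) = I*√3405878 ≈ 1845.5*I)
A(V, k) = -2 - V
J(q, h) = 2*h*(431 + q) (J(q, h) = (431 + q)*(2*h) = 2*h*(431 + q))
a + J(-21*13 + A(-2, -4), 1399) = I*√3405878 + 2*1399*(431 + (-21*13 + (-2 - 1*(-2)))) = I*√3405878 + 2*1399*(431 + (-273 + (-2 + 2))) = I*√3405878 + 2*1399*(431 + (-273 + 0)) = I*√3405878 + 2*1399*(431 - 273) = I*√3405878 + 2*1399*158 = I*√3405878 + 442084 = 442084 + I*√3405878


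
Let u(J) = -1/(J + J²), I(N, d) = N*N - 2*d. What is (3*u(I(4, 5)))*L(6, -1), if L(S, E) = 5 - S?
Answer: 1/14 ≈ 0.071429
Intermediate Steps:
I(N, d) = N² - 2*d
(3*u(I(4, 5)))*L(6, -1) = (3*(-1/((4² - 2*5)*(1 + (4² - 2*5)))))*(5 - 1*6) = (3*(-1/((16 - 10)*(1 + (16 - 10)))))*(5 - 6) = (3*(-1/(6*(1 + 6))))*(-1) = (3*(-1*⅙/7))*(-1) = (3*(-1*⅙*⅐))*(-1) = (3*(-1/42))*(-1) = -1/14*(-1) = 1/14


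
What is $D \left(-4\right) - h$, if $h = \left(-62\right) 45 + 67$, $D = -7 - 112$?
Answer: $3199$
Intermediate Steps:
$D = -119$ ($D = -7 - 112 = -119$)
$h = -2723$ ($h = -2790 + 67 = -2723$)
$D \left(-4\right) - h = \left(-119\right) \left(-4\right) - -2723 = 476 + 2723 = 3199$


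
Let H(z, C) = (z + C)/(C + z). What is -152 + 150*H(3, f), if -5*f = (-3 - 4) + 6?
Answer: -2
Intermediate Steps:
f = 1/5 (f = -((-3 - 4) + 6)/5 = -(-7 + 6)/5 = -1/5*(-1) = 1/5 ≈ 0.20000)
H(z, C) = 1 (H(z, C) = (C + z)/(C + z) = 1)
-152 + 150*H(3, f) = -152 + 150*1 = -152 + 150 = -2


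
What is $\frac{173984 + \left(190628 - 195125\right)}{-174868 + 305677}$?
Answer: $\frac{169487}{130809} \approx 1.2957$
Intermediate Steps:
$\frac{173984 + \left(190628 - 195125\right)}{-174868 + 305677} = \frac{173984 - 4497}{130809} = 169487 \cdot \frac{1}{130809} = \frac{169487}{130809}$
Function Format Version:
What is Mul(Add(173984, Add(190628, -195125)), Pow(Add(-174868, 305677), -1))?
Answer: Rational(169487, 130809) ≈ 1.2957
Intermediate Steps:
Mul(Add(173984, Add(190628, -195125)), Pow(Add(-174868, 305677), -1)) = Mul(Add(173984, -4497), Pow(130809, -1)) = Mul(169487, Rational(1, 130809)) = Rational(169487, 130809)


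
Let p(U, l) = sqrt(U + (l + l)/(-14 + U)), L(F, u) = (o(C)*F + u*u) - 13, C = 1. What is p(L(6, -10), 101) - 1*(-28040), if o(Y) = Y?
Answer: 28040 + sqrt(596371)/79 ≈ 28050.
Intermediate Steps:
L(F, u) = -13 + F + u**2 (L(F, u) = (1*F + u*u) - 13 = (F + u**2) - 13 = -13 + F + u**2)
p(U, l) = sqrt(U + 2*l/(-14 + U)) (p(U, l) = sqrt(U + (2*l)/(-14 + U)) = sqrt(U + 2*l/(-14 + U)))
p(L(6, -10), 101) - 1*(-28040) = sqrt((2*101 + (-13 + 6 + (-10)**2)*(-14 + (-13 + 6 + (-10)**2)))/(-14 + (-13 + 6 + (-10)**2))) - 1*(-28040) = sqrt((202 + (-13 + 6 + 100)*(-14 + (-13 + 6 + 100)))/(-14 + (-13 + 6 + 100))) + 28040 = sqrt((202 + 93*(-14 + 93))/(-14 + 93)) + 28040 = sqrt((202 + 93*79)/79) + 28040 = sqrt((202 + 7347)/79) + 28040 = sqrt((1/79)*7549) + 28040 = sqrt(7549/79) + 28040 = sqrt(596371)/79 + 28040 = 28040 + sqrt(596371)/79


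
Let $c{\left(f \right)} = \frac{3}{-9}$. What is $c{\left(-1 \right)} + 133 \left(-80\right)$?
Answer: $- \frac{31921}{3} \approx -10640.0$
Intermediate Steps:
$c{\left(f \right)} = - \frac{1}{3}$ ($c{\left(f \right)} = 3 \left(- \frac{1}{9}\right) = - \frac{1}{3}$)
$c{\left(-1 \right)} + 133 \left(-80\right) = - \frac{1}{3} + 133 \left(-80\right) = - \frac{1}{3} - 10640 = - \frac{31921}{3}$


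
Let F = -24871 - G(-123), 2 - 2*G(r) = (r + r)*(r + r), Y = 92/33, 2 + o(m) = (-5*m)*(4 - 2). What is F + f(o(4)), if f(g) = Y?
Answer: 177830/33 ≈ 5388.8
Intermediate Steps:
o(m) = -2 - 10*m (o(m) = -2 + (-5*m)*(4 - 2) = -2 - 5*m*2 = -2 - 10*m)
Y = 92/33 (Y = 92*(1/33) = 92/33 ≈ 2.7879)
G(r) = 1 - 2*r² (G(r) = 1 - (r + r)*(r + r)/2 = 1 - 2*r*2*r/2 = 1 - 2*r²)
f(g) = 92/33
F = 5386 (F = -24871 - (1 - 2*(-123)²) = -24871 - (1 - 2*15129) = -24871 - (1 - 30258) = -24871 - 1*(-30257) = -24871 + 30257 = 5386)
F + f(o(4)) = 5386 + 92/33 = 177830/33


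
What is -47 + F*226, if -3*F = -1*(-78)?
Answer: -5923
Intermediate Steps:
F = -26 (F = -(-1)*(-78)/3 = -⅓*78 = -26)
-47 + F*226 = -47 - 26*226 = -47 - 5876 = -5923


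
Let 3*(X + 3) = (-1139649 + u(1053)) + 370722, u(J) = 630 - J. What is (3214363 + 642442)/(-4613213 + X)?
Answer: -3856805/4869666 ≈ -0.79201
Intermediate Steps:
X = -256453 (X = -3 + ((-1139649 + (630 - 1*1053)) + 370722)/3 = -3 + ((-1139649 + (630 - 1053)) + 370722)/3 = -3 + ((-1139649 - 423) + 370722)/3 = -3 + (-1140072 + 370722)/3 = -3 + (⅓)*(-769350) = -3 - 256450 = -256453)
(3214363 + 642442)/(-4613213 + X) = (3214363 + 642442)/(-4613213 - 256453) = 3856805/(-4869666) = 3856805*(-1/4869666) = -3856805/4869666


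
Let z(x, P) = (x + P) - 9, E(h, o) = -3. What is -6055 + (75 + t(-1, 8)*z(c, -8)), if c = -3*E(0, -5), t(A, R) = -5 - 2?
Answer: -5924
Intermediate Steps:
t(A, R) = -7
c = 9 (c = -3*(-3) = 9)
z(x, P) = -9 + P + x (z(x, P) = (P + x) - 9 = -9 + P + x)
-6055 + (75 + t(-1, 8)*z(c, -8)) = -6055 + (75 - 7*(-9 - 8 + 9)) = -6055 + (75 - 7*(-8)) = -6055 + (75 + 56) = -6055 + 131 = -5924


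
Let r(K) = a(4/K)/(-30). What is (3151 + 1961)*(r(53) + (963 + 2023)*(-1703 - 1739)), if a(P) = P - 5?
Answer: -13923146137788/265 ≈ -5.2540e+10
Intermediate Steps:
a(P) = -5 + P
r(K) = 1/6 - 2/(15*K) (r(K) = (-5 + 4/K)/(-30) = (-5 + 4/K)*(-1/30) = 1/6 - 2/(15*K))
(3151 + 1961)*(r(53) + (963 + 2023)*(-1703 - 1739)) = (3151 + 1961)*((1/30)*(-4 + 5*53)/53 + (963 + 2023)*(-1703 - 1739)) = 5112*((1/30)*(1/53)*(-4 + 265) + 2986*(-3442)) = 5112*((1/30)*(1/53)*261 - 10277812) = 5112*(87/530 - 10277812) = 5112*(-5447240273/530) = -13923146137788/265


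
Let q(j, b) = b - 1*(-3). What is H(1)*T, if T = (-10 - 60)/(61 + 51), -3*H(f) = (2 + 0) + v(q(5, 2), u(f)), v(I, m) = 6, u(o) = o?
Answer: 5/3 ≈ 1.6667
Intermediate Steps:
q(j, b) = 3 + b (q(j, b) = b + 3 = 3 + b)
H(f) = -8/3 (H(f) = -((2 + 0) + 6)/3 = -(2 + 6)/3 = -⅓*8 = -8/3)
T = -5/8 (T = -70/112 = -70*1/112 = -5/8 ≈ -0.62500)
H(1)*T = -8/3*(-5/8) = 5/3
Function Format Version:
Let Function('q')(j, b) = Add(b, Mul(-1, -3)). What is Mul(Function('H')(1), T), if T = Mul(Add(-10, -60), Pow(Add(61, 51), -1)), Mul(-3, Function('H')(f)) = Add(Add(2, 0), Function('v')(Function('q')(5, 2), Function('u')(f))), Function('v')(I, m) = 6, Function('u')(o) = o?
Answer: Rational(5, 3) ≈ 1.6667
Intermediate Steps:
Function('q')(j, b) = Add(3, b) (Function('q')(j, b) = Add(b, 3) = Add(3, b))
Function('H')(f) = Rational(-8, 3) (Function('H')(f) = Mul(Rational(-1, 3), Add(Add(2, 0), 6)) = Mul(Rational(-1, 3), Add(2, 6)) = Mul(Rational(-1, 3), 8) = Rational(-8, 3))
T = Rational(-5, 8) (T = Mul(-70, Pow(112, -1)) = Mul(-70, Rational(1, 112)) = Rational(-5, 8) ≈ -0.62500)
Mul(Function('H')(1), T) = Mul(Rational(-8, 3), Rational(-5, 8)) = Rational(5, 3)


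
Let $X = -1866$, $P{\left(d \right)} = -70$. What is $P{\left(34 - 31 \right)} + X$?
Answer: $-1936$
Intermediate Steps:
$P{\left(34 - 31 \right)} + X = -70 - 1866 = -1936$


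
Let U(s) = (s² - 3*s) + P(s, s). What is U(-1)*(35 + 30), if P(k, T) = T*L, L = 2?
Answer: 130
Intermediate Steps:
P(k, T) = 2*T (P(k, T) = T*2 = 2*T)
U(s) = s² - s (U(s) = (s² - 3*s) + 2*s = s² - s)
U(-1)*(35 + 30) = (-(-1 - 1))*(35 + 30) = -1*(-2)*65 = 2*65 = 130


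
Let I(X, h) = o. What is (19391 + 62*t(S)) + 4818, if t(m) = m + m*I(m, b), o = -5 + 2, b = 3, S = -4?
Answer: 24705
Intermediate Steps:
o = -3
I(X, h) = -3
t(m) = -2*m (t(m) = m + m*(-3) = m - 3*m = -2*m)
(19391 + 62*t(S)) + 4818 = (19391 + 62*(-2*(-4))) + 4818 = (19391 + 62*8) + 4818 = (19391 + 496) + 4818 = 19887 + 4818 = 24705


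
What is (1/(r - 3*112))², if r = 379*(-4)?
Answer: 1/3429904 ≈ 2.9155e-7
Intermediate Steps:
r = -1516
(1/(r - 3*112))² = (1/(-1516 - 3*112))² = (1/(-1516 - 336))² = (1/(-1852))² = (-1/1852)² = 1/3429904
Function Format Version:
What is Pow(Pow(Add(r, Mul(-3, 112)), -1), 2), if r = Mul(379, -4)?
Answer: Rational(1, 3429904) ≈ 2.9155e-7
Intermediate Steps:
r = -1516
Pow(Pow(Add(r, Mul(-3, 112)), -1), 2) = Pow(Pow(Add(-1516, Mul(-3, 112)), -1), 2) = Pow(Pow(Add(-1516, -336), -1), 2) = Pow(Pow(-1852, -1), 2) = Pow(Rational(-1, 1852), 2) = Rational(1, 3429904)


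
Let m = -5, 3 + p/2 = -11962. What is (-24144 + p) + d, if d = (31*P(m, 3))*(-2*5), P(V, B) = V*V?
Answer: -55824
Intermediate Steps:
p = -23930 (p = -6 + 2*(-11962) = -6 - 23924 = -23930)
P(V, B) = V²
d = -7750 (d = (31*(-5)²)*(-2*5) = (31*25)*(-10) = 775*(-10) = -7750)
(-24144 + p) + d = (-24144 - 23930) - 7750 = -48074 - 7750 = -55824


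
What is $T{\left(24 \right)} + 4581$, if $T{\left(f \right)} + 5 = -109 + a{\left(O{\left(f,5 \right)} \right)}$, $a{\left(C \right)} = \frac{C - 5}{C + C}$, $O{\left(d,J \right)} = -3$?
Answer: $\frac{13405}{3} \approx 4468.3$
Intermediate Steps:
$a{\left(C \right)} = \frac{-5 + C}{2 C}$
$T{\left(f \right)} = - \frac{338}{3}$ ($T{\left(f \right)} = -5 - \left(109 - \frac{-5 - 3}{2 \left(-3\right)}\right) = -5 - \left(109 + \frac{1}{6} \left(-8\right)\right) = -5 + \left(-109 + \frac{4}{3}\right) = -5 - \frac{323}{3} = - \frac{338}{3}$)
$T{\left(24 \right)} + 4581 = - \frac{338}{3} + 4581 = \frac{13405}{3}$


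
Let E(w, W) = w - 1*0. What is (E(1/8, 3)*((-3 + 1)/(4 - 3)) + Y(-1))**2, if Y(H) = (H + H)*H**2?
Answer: 81/16 ≈ 5.0625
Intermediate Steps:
Y(H) = 2*H**3 (Y(H) = (2*H)*H**2 = 2*H**3)
E(w, W) = w (E(w, W) = w + 0 = w)
(E(1/8, 3)*((-3 + 1)/(4 - 3)) + Y(-1))**2 = (((-3 + 1)/(4 - 3))/8 + 2*(-1)**3)**2 = ((-2/1)/8 + 2*(-1))**2 = ((-2*1)/8 - 2)**2 = ((1/8)*(-2) - 2)**2 = (-1/4 - 2)**2 = (-9/4)**2 = 81/16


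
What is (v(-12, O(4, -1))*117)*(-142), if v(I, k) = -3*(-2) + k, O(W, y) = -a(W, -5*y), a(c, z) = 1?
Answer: -83070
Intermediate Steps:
O(W, y) = -1 (O(W, y) = -1*1 = -1)
v(I, k) = 6 + k
(v(-12, O(4, -1))*117)*(-142) = ((6 - 1)*117)*(-142) = (5*117)*(-142) = 585*(-142) = -83070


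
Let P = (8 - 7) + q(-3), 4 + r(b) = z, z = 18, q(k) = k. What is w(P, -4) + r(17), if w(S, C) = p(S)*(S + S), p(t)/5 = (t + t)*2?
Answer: 174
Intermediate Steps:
r(b) = 14 (r(b) = -4 + 18 = 14)
P = -2 (P = (8 - 7) - 3 = 1 - 3 = -2)
p(t) = 20*t (p(t) = 5*((t + t)*2) = 5*((2*t)*2) = 5*(4*t) = 20*t)
w(S, C) = 40*S² (w(S, C) = (20*S)*(S + S) = (20*S)*(2*S) = 40*S²)
w(P, -4) + r(17) = 40*(-2)² + 14 = 40*4 + 14 = 160 + 14 = 174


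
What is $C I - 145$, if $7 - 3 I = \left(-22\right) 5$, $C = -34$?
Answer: $-1471$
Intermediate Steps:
$I = 39$ ($I = \frac{7}{3} - \frac{\left(-22\right) 5}{3} = \frac{7}{3} - - \frac{110}{3} = \frac{7}{3} + \frac{110}{3} = 39$)
$C I - 145 = \left(-34\right) 39 - 145 = -1326 - 145 = -1471$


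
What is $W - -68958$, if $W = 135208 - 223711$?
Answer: $-19545$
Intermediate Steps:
$W = -88503$ ($W = 135208 - 223711 = -88503$)
$W - -68958 = -88503 - -68958 = -88503 + 68958 = -19545$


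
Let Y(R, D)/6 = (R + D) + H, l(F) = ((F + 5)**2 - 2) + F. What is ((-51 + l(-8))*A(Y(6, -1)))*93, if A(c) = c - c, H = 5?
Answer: 0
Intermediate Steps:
l(F) = -2 + F + (5 + F)**2 (l(F) = ((5 + F)**2 - 2) + F = (-2 + (5 + F)**2) + F = -2 + F + (5 + F)**2)
Y(R, D) = 30 + 6*D + 6*R (Y(R, D) = 6*((R + D) + 5) = 6*((D + R) + 5) = 6*(5 + D + R) = 30 + 6*D + 6*R)
A(c) = 0
((-51 + l(-8))*A(Y(6, -1)))*93 = ((-51 + (-2 - 8 + (5 - 8)**2))*0)*93 = ((-51 + (-2 - 8 + (-3)**2))*0)*93 = ((-51 + (-2 - 8 + 9))*0)*93 = ((-51 - 1)*0)*93 = -52*0*93 = 0*93 = 0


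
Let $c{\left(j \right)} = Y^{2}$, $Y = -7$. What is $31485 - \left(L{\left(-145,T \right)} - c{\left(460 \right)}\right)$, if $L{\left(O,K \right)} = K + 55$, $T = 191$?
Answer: $31288$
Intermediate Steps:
$c{\left(j \right)} = 49$ ($c{\left(j \right)} = \left(-7\right)^{2} = 49$)
$L{\left(O,K \right)} = 55 + K$
$31485 - \left(L{\left(-145,T \right)} - c{\left(460 \right)}\right) = 31485 - \left(\left(55 + 191\right) - 49\right) = 31485 - \left(246 - 49\right) = 31485 - 197 = 31288$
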